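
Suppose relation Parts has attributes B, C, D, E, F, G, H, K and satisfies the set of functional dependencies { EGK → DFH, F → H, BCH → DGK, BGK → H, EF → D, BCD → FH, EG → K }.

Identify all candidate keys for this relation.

Attributes B, C, E never appear on any right-hand side, so every candidate key must contain {B, C, E}.
{B, C, E}⁺ = {B, C, E}, which is not all of the schema, so we must add further attributes.
{B, C, D, E}⁺: BCD→FH adds F, H; BCH→DGK adds G, K → {B, C, D, E, F, G, H, K}. Minimal: {C, D, E}⁺ = {C, D, E}; {B, D, E}⁺ = {B, D, E}; {B, C, E}⁺ = {B, C, E}; … — none reach the full schema.
{B, C, E, F}⁺: F→H adds H; BCH→DGK adds D, G, K → {B, C, D, E, F, G, H, K}. Minimal: {C, E, F}⁺ = {C, D, E, F, H}; {B, E, F}⁺ = {B, D, E, F, H}; {B, C, F}⁺ = {B, C, D, F, G, H, K}; … — none reach the full schema.
{B, C, E, G}⁺: EG→K adds K; EGK→DFH adds D, F, H → {B, C, D, E, F, G, H, K}. Minimal: {C, E, G}⁺ = {C, D, E, F, G, H, K}; {B, E, G}⁺ = {B, D, E, F, G, H, K}; {B, C, G}⁺ = {B, C, G}; … — none reach the full schema.
{B, C, E, H}⁺: BCH→DGK adds D, G, K; BCD→FH adds F → {B, C, D, E, F, G, H, K}. Minimal: {C, E, H}⁺ = {C, E, H}; {B, E, H}⁺ = {B, E, H}; {B, C, H}⁺ = {B, C, D, F, G, H, K}; … — none reach the full schema.
Any other superkey contains one of these as a subset, so there are no further candidate keys.

{B, C, D, E}; {B, C, E, F}; {B, C, E, G}; {B, C, E, H}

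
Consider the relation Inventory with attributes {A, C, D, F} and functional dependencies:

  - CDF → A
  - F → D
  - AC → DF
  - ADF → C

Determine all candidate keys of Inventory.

{A, C}⁺: AC→DF adds D, F → {A, C, D, F}.
{A, F}⁺: F→D adds D; ADF→C adds C → {A, C, D, F}.
{C, F}⁺: F→D adds D; CDF→A adds A → {A, C, D, F}.
Any other superkey contains one of these as a subset, so there are no further candidate keys.

AC, AF, CF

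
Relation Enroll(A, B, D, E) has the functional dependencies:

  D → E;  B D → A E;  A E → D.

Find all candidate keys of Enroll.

{B, D}, {A, B, E}

Attribute B never appears on the right-hand side of any dependency, so B must belong to every candidate key.
{B}⁺ = {B}, which is not all of the schema, so we must add further attributes.
{B, D}⁺: D→E adds E; BD→AE adds A → {A, B, D, E}. Minimal: {D}⁺ = {D, E}; {B}⁺ = {B} — none reach the full schema.
{A, B, E}⁺: AE→D adds D → {A, B, D, E}. Minimal: {B, E}⁺ = {B, E}; {A, E}⁺ = {A, D, E}; {A, B}⁺ = {A, B} — none reach the full schema.
Any other superkey contains one of these as a subset, so there are no further candidate keys.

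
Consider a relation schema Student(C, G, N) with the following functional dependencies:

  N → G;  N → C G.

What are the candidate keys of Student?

{N}

Attribute N never appears on the right-hand side of any dependency, so N must belong to every candidate key.
{N}⁺ = {C, G, N}, which is all of the schema, so {N} is the only candidate key.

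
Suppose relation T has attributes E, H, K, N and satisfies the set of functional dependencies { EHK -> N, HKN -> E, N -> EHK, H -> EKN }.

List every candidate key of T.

{H}⁺: H→EKN adds E, K, N → {E, H, K, N}.
{N}⁺: N→EHK adds E, H, K → {E, H, K, N}.

{H}; {N}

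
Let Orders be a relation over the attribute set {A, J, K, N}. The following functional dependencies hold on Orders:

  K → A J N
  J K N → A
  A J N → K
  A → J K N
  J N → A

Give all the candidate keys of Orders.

{A}, {K}, {J, N}

{A}⁺: A→JKN adds J, K, N → {A, J, K, N}.
{K}⁺: K→AJN adds A, J, N → {A, J, K, N}.
{J, N}⁺: JN→A adds A; AJN→K adds K → {A, J, K, N}.
Any other superkey contains one of these as a subset, so there are no further candidate keys.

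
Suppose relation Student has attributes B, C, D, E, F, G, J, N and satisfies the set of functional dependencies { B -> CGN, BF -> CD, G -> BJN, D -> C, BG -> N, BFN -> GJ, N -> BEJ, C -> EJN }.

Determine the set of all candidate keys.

{B, F}; {C, F}; {D, F}; {F, G}; {F, N}

Attribute F never appears on the right-hand side of any dependency, so F must belong to every candidate key.
{F}⁺ = {F}, which is not all of the schema, so we must add further attributes.
{B, F}⁺: B→CGN adds C, G, N; BF→CD adds D; G→BJN adds J; N→BEJ adds E → {B, C, D, E, F, G, J, N}. Minimal: {F}⁺ = {F}; {B}⁺ = {B, C, E, G, J, N} — none reach the full schema.
{C, F}⁺: C→EJN adds E, J, N; N→BEJ adds B; B→CGN adds G; BF→CD adds D → {B, C, D, E, F, G, J, N}. Minimal: {F}⁺ = {F}; {C}⁺ = {B, C, E, G, J, N} — none reach the full schema.
{D, F}⁺: D→C adds C; C→EJN adds E, J, N; N→BEJ adds B; B→CGN adds G → {B, C, D, E, F, G, J, N}. Minimal: {F}⁺ = {F}; {D}⁺ = {B, C, D, E, G, J, N} — none reach the full schema.
{F, G}⁺: G→BJN adds B, J, N; N→BEJ adds E; B→CGN adds C; BF→CD adds D → {B, C, D, E, F, G, J, N}. Minimal: {G}⁺ = {B, C, E, G, J, N}; {F}⁺ = {F} — none reach the full schema.
{F, N}⁺: N→BEJ adds B, E, J; B→CGN adds C, G; BF→CD adds D → {B, C, D, E, F, G, J, N}. Minimal: {N}⁺ = {B, C, E, G, J, N}; {F}⁺ = {F} — none reach the full schema.
Any other superkey contains one of these as a subset, so there are no further candidate keys.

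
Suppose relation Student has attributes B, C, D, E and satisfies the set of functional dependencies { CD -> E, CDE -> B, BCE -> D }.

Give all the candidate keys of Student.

CD; BCE

Attribute C never appears on the right-hand side of any dependency, so C must belong to every candidate key.
{C}⁺ = {C}, which is not all of the schema, so we must add further attributes.
{C, D}⁺: CD→E adds E; CDE→B adds B → {B, C, D, E}.
{B, C, E}⁺: BCE→D adds D → {B, C, D, E}.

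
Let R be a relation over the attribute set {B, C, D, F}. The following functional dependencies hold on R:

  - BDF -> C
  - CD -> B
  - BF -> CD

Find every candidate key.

Attribute F never appears on the right-hand side of any dependency, so F must belong to every candidate key.
{F}⁺ = {F}, which is not all of the schema, so we must add further attributes.
{B, F}⁺: BF→CD adds C, D → {B, C, D, F}.
{C, D, F}⁺: CD→B adds B → {B, C, D, F}.
Any other superkey contains one of these as a subset, so there are no further candidate keys.

{B, F}, {C, D, F}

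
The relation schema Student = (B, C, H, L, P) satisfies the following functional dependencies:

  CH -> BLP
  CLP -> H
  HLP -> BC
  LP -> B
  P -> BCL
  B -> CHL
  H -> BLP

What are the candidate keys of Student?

B; H; P

{B}⁺: B→CHL adds C, H, L; H→BLP adds P → {B, C, H, L, P}.
{H}⁺: H→BLP adds B, L, P; HLP→BC adds C → {B, C, H, L, P}.
{P}⁺: P→BCL adds B, C, L; B→CHL adds H → {B, C, H, L, P}.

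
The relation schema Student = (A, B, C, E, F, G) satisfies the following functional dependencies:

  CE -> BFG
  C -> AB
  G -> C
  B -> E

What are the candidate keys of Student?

C; G

{C}⁺: C→AB adds A, B; B→E adds E; CE→BFG adds F, G → {A, B, C, E, F, G}.
{G}⁺: G→C adds C; C→AB adds A, B; B→E adds E; CE→BFG adds F → {A, B, C, E, F, G}.
Any other superkey contains one of these as a subset, so there are no further candidate keys.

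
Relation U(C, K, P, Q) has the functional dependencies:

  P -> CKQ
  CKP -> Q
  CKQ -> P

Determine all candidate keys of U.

{P}, {C, K, Q}

{P}⁺: P→CKQ adds C, K, Q → {C, K, P, Q}.
{C, K, Q}⁺: CKQ→P adds P → {C, K, P, Q}. Minimal: {K, Q}⁺ = {K, Q}; {C, Q}⁺ = {C, Q}; {C, K}⁺ = {C, K} — none reach the full schema.
Any other superkey contains one of these as a subset, so there are no further candidate keys.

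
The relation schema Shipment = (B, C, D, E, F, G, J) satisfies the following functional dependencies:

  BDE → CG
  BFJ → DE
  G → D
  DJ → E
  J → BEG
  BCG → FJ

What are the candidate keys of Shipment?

{J}⁺: J→BEG adds B, E, G; G→D adds D; BDE→CG adds C; BCG→FJ adds F → {B, C, D, E, F, G, J}.
{B, C, G}⁺: G→D adds D; BCG→FJ adds F, J; BFJ→DE adds E → {B, C, D, E, F, G, J}.
{B, D, E}⁺: BDE→CG adds C, G; BCG→FJ adds F, J → {B, C, D, E, F, G, J}.
{B, E, G}⁺: G→D adds D; BDE→CG adds C; BCG→FJ adds F, J → {B, C, D, E, F, G, J}.
Any other superkey contains one of these as a subset, so there are no further candidate keys.

J, BCG, BDE, BEG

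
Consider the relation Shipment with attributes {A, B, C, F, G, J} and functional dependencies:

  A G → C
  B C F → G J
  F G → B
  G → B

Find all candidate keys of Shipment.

{A, F, G}, {A, B, C, F}

{A, F, G}⁺: AG→C adds C; FG→B adds B; BCF→GJ adds J → {A, B, C, F, G, J}. Minimal: {F, G}⁺ = {B, F, G}; {A, G}⁺ = {A, B, C, G}; {A, F}⁺ = {A, F} — none reach the full schema.
{A, B, C, F}⁺: BCF→GJ adds G, J → {A, B, C, F, G, J}. Minimal: {B, C, F}⁺ = {B, C, F, G, J}; {A, C, F}⁺ = {A, C, F}; {A, B, F}⁺ = {A, B, F}; … — none reach the full schema.
Any other superkey contains one of these as a subset, so there are no further candidate keys.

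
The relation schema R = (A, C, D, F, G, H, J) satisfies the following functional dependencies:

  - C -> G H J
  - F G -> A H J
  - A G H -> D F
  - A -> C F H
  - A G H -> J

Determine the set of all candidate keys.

{A}⁺: A→CFH adds C, F, H; C→GHJ adds G, J; AGH→DF adds D → {A, C, D, F, G, H, J}.
{C, F}⁺: C→GHJ adds G, H, J; FG→AHJ adds A; AGH→DF adds D → {A, C, D, F, G, H, J}. Minimal: {F}⁺ = {F}; {C}⁺ = {C, G, H, J} — none reach the full schema.
{F, G}⁺: FG→AHJ adds A, H, J; AGH→DF adds D; A→CFH adds C → {A, C, D, F, G, H, J}. Minimal: {G}⁺ = {G}; {F}⁺ = {F} — none reach the full schema.
Any other superkey contains one of these as a subset, so there are no further candidate keys.

{A}, {C, F}, {F, G}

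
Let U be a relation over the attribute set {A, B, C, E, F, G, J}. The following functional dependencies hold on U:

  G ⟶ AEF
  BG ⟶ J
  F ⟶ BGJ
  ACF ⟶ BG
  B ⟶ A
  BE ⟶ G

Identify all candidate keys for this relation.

Attribute C never appears on the right-hand side of any dependency, so C must belong to every candidate key.
{C}⁺ = {C}, which is not all of the schema, so we must add further attributes.
{C, F}⁺: F→BGJ adds B, G, J; B→A adds A; G→AEF adds E → {A, B, C, E, F, G, J}.
{C, G}⁺: G→AEF adds A, E, F; F→BGJ adds B, J → {A, B, C, E, F, G, J}.
{B, C, E}⁺: B→A adds A; BE→G adds G; G→AEF adds F; BG→J adds J → {A, B, C, E, F, G, J}.
Any other superkey contains one of these as a subset, so there are no further candidate keys.

{C, F}; {C, G}; {B, C, E}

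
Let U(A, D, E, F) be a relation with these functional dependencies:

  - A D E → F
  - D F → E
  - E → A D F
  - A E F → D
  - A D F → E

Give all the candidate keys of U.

{E}, {D, F}

{E}⁺: E→ADF adds A, D, F → {A, D, E, F}.
{D, F}⁺: DF→E adds E; E→ADF adds A → {A, D, E, F}.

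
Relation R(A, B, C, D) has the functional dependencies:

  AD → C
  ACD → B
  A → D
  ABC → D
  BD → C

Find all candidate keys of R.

Attribute A never appears on the right-hand side of any dependency, so A must belong to every candidate key.
{A}⁺ = {A, B, C, D}, which is all of the schema, so {A} is the only candidate key.

(A)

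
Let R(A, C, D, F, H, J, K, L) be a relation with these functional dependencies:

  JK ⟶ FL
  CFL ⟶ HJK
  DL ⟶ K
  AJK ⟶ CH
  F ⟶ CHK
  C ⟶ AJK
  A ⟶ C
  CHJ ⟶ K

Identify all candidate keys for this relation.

(A, D), (C, D), (D, F), (D, J, K), (D, J, L)

Attribute D never appears on the right-hand side of any dependency, so D must belong to every candidate key.
{D}⁺ = {D}, which is not all of the schema, so we must add further attributes.
{A, D}⁺: A→C adds C; C→AJK adds J, K; JK→FL adds F, L; CFL→HJK adds H → {A, C, D, F, H, J, K, L}. Minimal: {D}⁺ = {D}; {A}⁺ = {A, C, F, H, J, K, L} — none reach the full schema.
{C, D}⁺: C→AJK adds A, J, K; JK→FL adds F, L; CFL→HJK adds H → {A, C, D, F, H, J, K, L}. Minimal: {D}⁺ = {D}; {C}⁺ = {A, C, F, H, J, K, L} — none reach the full schema.
{D, F}⁺: F→CHK adds C, H, K; C→AJK adds A, J; JK→FL adds L → {A, C, D, F, H, J, K, L}. Minimal: {F}⁺ = {A, C, F, H, J, K, L}; {D}⁺ = {D} — none reach the full schema.
{D, J, K}⁺: JK→FL adds F, L; F→CHK adds C, H; C→AJK adds A → {A, C, D, F, H, J, K, L}. Minimal: {J, K}⁺ = {A, C, F, H, J, K, L}; {D, K}⁺ = {D, K}; {D, J}⁺ = {D, J} — none reach the full schema.
{D, J, L}⁺: DL→K adds K; JK→FL adds F; F→CHK adds C, H; C→AJK adds A → {A, C, D, F, H, J, K, L}. Minimal: {J, L}⁺ = {J, L}; {D, L}⁺ = {D, K, L}; {D, J}⁺ = {D, J} — none reach the full schema.
Any other superkey contains one of these as a subset, so there are no further candidate keys.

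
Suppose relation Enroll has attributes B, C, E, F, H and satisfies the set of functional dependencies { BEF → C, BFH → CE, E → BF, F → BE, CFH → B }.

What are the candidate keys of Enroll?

Attribute H never appears on the right-hand side of any dependency, so H must belong to every candidate key.
{H}⁺ = {H}, which is not all of the schema, so we must add further attributes.
{E, H}⁺: E→BF adds B, F; BEF→C adds C → {B, C, E, F, H}.
{F, H}⁺: F→BE adds B, E; BEF→C adds C → {B, C, E, F, H}.

EH, FH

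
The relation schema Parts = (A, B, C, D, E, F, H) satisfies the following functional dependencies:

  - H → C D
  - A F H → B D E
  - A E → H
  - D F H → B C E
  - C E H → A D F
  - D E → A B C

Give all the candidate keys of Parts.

{A, E}; {D, E}; {E, H}; {F, H}

{A, E}⁺: AE→H adds H; H→CD adds C, D; CEH→ADF adds F; DE→ABC adds B → {A, B, C, D, E, F, H}. Minimal: {E}⁺ = {E}; {A}⁺ = {A} — none reach the full schema.
{D, E}⁺: DE→ABC adds A, B, C; AE→H adds H; CEH→ADF adds F → {A, B, C, D, E, F, H}. Minimal: {E}⁺ = {E}; {D}⁺ = {D} — none reach the full schema.
{E, H}⁺: H→CD adds C, D; CEH→ADF adds A, F; DE→ABC adds B → {A, B, C, D, E, F, H}. Minimal: {H}⁺ = {C, D, H}; {E}⁺ = {E} — none reach the full schema.
{F, H}⁺: H→CD adds C, D; DFH→BCE adds B, E; CEH→ADF adds A → {A, B, C, D, E, F, H}. Minimal: {H}⁺ = {C, D, H}; {F}⁺ = {F} — none reach the full schema.
Any other superkey contains one of these as a subset, so there are no further candidate keys.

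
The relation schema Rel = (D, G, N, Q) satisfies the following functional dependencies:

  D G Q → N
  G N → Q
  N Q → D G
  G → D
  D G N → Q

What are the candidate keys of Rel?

{G, N}⁺: GN→Q adds Q; NQ→DG adds D → {D, G, N, Q}.
{G, Q}⁺: G→D adds D; DGQ→N adds N → {D, G, N, Q}.
{N, Q}⁺: NQ→DG adds D, G → {D, G, N, Q}.

{G, N}, {G, Q}, {N, Q}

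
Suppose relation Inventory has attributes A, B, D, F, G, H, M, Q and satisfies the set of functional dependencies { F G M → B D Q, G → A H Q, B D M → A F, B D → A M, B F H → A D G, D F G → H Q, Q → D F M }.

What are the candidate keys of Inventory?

(G), (B, D, H), (B, F, H), (B, H, Q)

{G}⁺: G→AHQ adds A, H, Q; Q→DFM adds D, F, M; FGM→BDQ adds B → {A, B, D, F, G, H, M, Q}.
{B, D, H}⁺: BD→AM adds A, M; BDM→AF adds F; BFH→ADG adds G; DFG→HQ adds Q → {A, B, D, F, G, H, M, Q}. Minimal: {D, H}⁺ = {D, H}; {B, H}⁺ = {B, H}; {B, D}⁺ = {A, B, D, F, M} — none reach the full schema.
{B, F, H}⁺: BFH→ADG adds A, D, G; DFG→HQ adds Q; Q→DFM adds M → {A, B, D, F, G, H, M, Q}. Minimal: {F, H}⁺ = {F, H}; {B, H}⁺ = {B, H}; {B, F}⁺ = {B, F} — none reach the full schema.
{B, H, Q}⁺: Q→DFM adds D, F, M; BDM→AF adds A; BFH→ADG adds G → {A, B, D, F, G, H, M, Q}. Minimal: {H, Q}⁺ = {D, F, H, M, Q}; {B, Q}⁺ = {A, B, D, F, M, Q}; {B, H}⁺ = {B, H} — none reach the full schema.
Any other superkey contains one of these as a subset, so there are no further candidate keys.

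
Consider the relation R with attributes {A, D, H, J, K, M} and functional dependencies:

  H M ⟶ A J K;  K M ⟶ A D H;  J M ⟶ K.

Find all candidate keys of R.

(H, M), (J, M), (K, M)

Attribute M never appears on the right-hand side of any dependency, so M must belong to every candidate key.
{M}⁺ = {M}, which is not all of the schema, so we must add further attributes.
{H, M}⁺: HM→AJK adds A, J, K; KM→ADH adds D → {A, D, H, J, K, M}. Minimal: {M}⁺ = {M}; {H}⁺ = {H} — none reach the full schema.
{J, M}⁺: JM→K adds K; KM→ADH adds A, D, H → {A, D, H, J, K, M}. Minimal: {M}⁺ = {M}; {J}⁺ = {J} — none reach the full schema.
{K, M}⁺: KM→ADH adds A, D, H; HM→AJK adds J → {A, D, H, J, K, M}. Minimal: {M}⁺ = {M}; {K}⁺ = {K} — none reach the full schema.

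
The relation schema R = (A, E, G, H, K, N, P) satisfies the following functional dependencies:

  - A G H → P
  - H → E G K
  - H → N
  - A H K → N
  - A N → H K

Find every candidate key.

{A, H}⁺: H→EGK adds E, G, K; H→N adds N; AGH→P adds P → {A, E, G, H, K, N, P}. Minimal: {H}⁺ = {E, G, H, K, N}; {A}⁺ = {A} — none reach the full schema.
{A, N}⁺: AN→HK adds H, K; H→EGK adds E, G; AGH→P adds P → {A, E, G, H, K, N, P}. Minimal: {N}⁺ = {N}; {A}⁺ = {A} — none reach the full schema.
Any other superkey contains one of these as a subset, so there are no further candidate keys.

{A, H}, {A, N}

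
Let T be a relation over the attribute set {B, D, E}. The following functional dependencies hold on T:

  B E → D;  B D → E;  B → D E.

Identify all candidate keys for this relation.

{B}⁺: B→DE adds D, E → {B, D, E}.
No other minimal superkey exists.

{B}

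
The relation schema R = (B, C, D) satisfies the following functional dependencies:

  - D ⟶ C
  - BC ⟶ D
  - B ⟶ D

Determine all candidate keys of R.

(B)

Attribute B never appears on the right-hand side of any dependency, so B must belong to every candidate key.
{B}⁺ = {B, C, D}, which is all of the schema, so {B} is the only candidate key.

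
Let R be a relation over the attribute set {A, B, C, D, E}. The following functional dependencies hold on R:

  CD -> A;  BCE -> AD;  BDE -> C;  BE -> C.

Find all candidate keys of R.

(B, E)

Attributes B, E never appear on any right-hand side, so every candidate key must contain {B, E}.
{B, E}⁺ = {A, B, C, D, E}, which is all of the schema, so {B, E} is the only candidate key.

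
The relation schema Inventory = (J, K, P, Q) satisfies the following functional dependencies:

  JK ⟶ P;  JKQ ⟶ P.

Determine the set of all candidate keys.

Attributes J, K, Q never appear on any right-hand side, so every candidate key must contain {J, K, Q}.
{J, K, Q}⁺ = {J, K, P, Q}, which is all of the schema, so {J, K, Q} is the only candidate key.

{J, K, Q}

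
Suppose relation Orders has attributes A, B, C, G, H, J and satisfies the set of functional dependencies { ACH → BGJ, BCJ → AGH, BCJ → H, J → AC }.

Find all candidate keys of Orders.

{B, J}, {H, J}, {A, C, H}

{B, J}⁺: J→AC adds A, C; BCJ→AGH adds G, H → {A, B, C, G, H, J}. Minimal: {J}⁺ = {A, C, J}; {B}⁺ = {B} — none reach the full schema.
{H, J}⁺: J→AC adds A, C; ACH→BGJ adds B, G → {A, B, C, G, H, J}. Minimal: {J}⁺ = {A, C, J}; {H}⁺ = {H} — none reach the full schema.
{A, C, H}⁺: ACH→BGJ adds B, G, J → {A, B, C, G, H, J}. Minimal: {C, H}⁺ = {C, H}; {A, H}⁺ = {A, H}; {A, C}⁺ = {A, C} — none reach the full schema.
Any other superkey contains one of these as a subset, so there are no further candidate keys.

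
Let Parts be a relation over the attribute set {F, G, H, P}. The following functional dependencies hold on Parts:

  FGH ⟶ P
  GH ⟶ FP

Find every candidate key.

{G, H}

Attributes G, H never appear on any right-hand side, so every candidate key must contain {G, H}.
{G, H}⁺ = {F, G, H, P}, which is all of the schema, so {G, H} is the only candidate key.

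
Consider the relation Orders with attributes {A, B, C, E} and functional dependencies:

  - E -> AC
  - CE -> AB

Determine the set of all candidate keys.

Attribute E never appears on the right-hand side of any dependency, so E must belong to every candidate key.
{E}⁺ = {A, B, C, E}, which is all of the schema, so {E} is the only candidate key.

{E}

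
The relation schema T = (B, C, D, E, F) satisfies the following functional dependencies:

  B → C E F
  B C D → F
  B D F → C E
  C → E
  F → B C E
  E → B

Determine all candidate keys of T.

{B, D}; {C, D}; {D, E}; {D, F}

Attribute D never appears on the right-hand side of any dependency, so D must belong to every candidate key.
{D}⁺ = {D}, which is not all of the schema, so we must add further attributes.
{B, D}⁺: B→CEF adds C, E, F → {B, C, D, E, F}. Minimal: {D}⁺ = {D}; {B}⁺ = {B, C, E, F} — none reach the full schema.
{C, D}⁺: C→E adds E; E→B adds B; B→CEF adds F → {B, C, D, E, F}. Minimal: {D}⁺ = {D}; {C}⁺ = {B, C, E, F} — none reach the full schema.
{D, E}⁺: E→B adds B; B→CEF adds C, F → {B, C, D, E, F}. Minimal: {E}⁺ = {B, C, E, F}; {D}⁺ = {D} — none reach the full schema.
{D, F}⁺: F→BCE adds B, C, E → {B, C, D, E, F}. Minimal: {F}⁺ = {B, C, E, F}; {D}⁺ = {D} — none reach the full schema.
Any other superkey contains one of these as a subset, so there are no further candidate keys.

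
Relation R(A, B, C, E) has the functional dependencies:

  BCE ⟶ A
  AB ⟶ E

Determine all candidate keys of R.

Attributes B, C never appear on any right-hand side, so every candidate key must contain {B, C}.
{B, C}⁺ = {B, C}, which is not all of the schema, so we must add further attributes.
{A, B, C}⁺: AB→E adds E → {A, B, C, E}.
{B, C, E}⁺: BCE→A adds A → {A, B, C, E}.
Any other superkey contains one of these as a subset, so there are no further candidate keys.

{A, B, C}; {B, C, E}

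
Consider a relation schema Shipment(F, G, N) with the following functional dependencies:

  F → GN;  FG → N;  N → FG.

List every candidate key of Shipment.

F, N

{F}⁺: F→GN adds G, N → {F, G, N}.
{N}⁺: N→FG adds F, G → {F, G, N}.
Any other superkey contains one of these as a subset, so there are no further candidate keys.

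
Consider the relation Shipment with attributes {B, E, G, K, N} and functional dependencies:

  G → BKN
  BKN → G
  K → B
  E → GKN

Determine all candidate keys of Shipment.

Attribute E never appears on the right-hand side of any dependency, so E must belong to every candidate key.
{E}⁺ = {B, E, G, K, N}, which is all of the schema, so {E} is the only candidate key.

(E)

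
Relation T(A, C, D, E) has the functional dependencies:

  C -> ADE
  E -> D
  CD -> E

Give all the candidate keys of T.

Attribute C never appears on the right-hand side of any dependency, so C must belong to every candidate key.
{C}⁺ = {A, C, D, E}, which is all of the schema, so {C} is the only candidate key.

{C}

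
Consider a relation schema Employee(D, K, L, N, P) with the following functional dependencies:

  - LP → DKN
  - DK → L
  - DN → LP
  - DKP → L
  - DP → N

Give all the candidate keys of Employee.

{D, N}⁺: DN→LP adds L, P; LP→DKN adds K → {D, K, L, N, P}.
{D, P}⁺: DP→N adds N; DN→LP adds L; LP→DKN adds K → {D, K, L, N, P}.
{L, P}⁺: LP→DKN adds D, K, N → {D, K, L, N, P}.

{D, N}, {D, P}, {L, P}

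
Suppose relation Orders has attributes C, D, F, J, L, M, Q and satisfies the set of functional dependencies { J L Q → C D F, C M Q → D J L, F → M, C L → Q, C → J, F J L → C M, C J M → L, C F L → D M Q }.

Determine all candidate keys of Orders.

CF; CL; CM; FJL; JLQ

{C, F}⁺: F→M adds M; C→J adds J; CJM→L adds L; CFL→DMQ adds D, Q → {C, D, F, J, L, M, Q}.
{C, L}⁺: CL→Q adds Q; C→J adds J; JLQ→CDF adds D, F; F→M adds M → {C, D, F, J, L, M, Q}.
{C, M}⁺: C→J adds J; CJM→L adds L; CL→Q adds Q; JLQ→CDF adds D, F → {C, D, F, J, L, M, Q}.
{F, J, L}⁺: F→M adds M; FJL→CM adds C; CFL→DMQ adds D, Q → {C, D, F, J, L, M, Q}.
{J, L, Q}⁺: JLQ→CDF adds C, D, F; F→M adds M → {C, D, F, J, L, M, Q}.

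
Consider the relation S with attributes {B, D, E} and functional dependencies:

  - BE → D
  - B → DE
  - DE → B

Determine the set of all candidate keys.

B; DE

{B}⁺: B→DE adds D, E → {B, D, E}.
{D, E}⁺: DE→B adds B → {B, D, E}.
Any other superkey contains one of these as a subset, so there are no further candidate keys.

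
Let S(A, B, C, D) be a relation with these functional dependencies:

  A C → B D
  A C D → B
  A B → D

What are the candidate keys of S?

Attributes A, C never appear on any right-hand side, so every candidate key must contain {A, C}.
{A, C}⁺ = {A, B, C, D}, which is all of the schema, so {A, C} is the only candidate key.

AC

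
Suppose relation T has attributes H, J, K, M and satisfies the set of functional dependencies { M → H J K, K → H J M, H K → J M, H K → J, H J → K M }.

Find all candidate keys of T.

{K}⁺: K→HJM adds H, J, M → {H, J, K, M}.
{M}⁺: M→HJK adds H, J, K → {H, J, K, M}.
{H, J}⁺: HJ→KM adds K, M → {H, J, K, M}. Minimal: {J}⁺ = {J}; {H}⁺ = {H} — none reach the full schema.

{K}; {M}; {H, J}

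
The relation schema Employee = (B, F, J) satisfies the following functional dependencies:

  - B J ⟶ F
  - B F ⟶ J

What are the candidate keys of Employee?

BF, BJ

Attribute B never appears on the right-hand side of any dependency, so B must belong to every candidate key.
{B}⁺ = {B}, which is not all of the schema, so we must add further attributes.
{B, F}⁺: BF→J adds J → {B, F, J}. Minimal: {F}⁺ = {F}; {B}⁺ = {B} — none reach the full schema.
{B, J}⁺: BJ→F adds F → {B, F, J}. Minimal: {J}⁺ = {J}; {B}⁺ = {B} — none reach the full schema.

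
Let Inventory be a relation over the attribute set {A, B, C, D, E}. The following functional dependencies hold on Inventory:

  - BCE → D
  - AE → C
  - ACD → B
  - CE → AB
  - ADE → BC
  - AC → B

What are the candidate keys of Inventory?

Attribute E never appears on the right-hand side of any dependency, so E must belong to every candidate key.
{E}⁺ = {E}, which is not all of the schema, so we must add further attributes.
{A, E}⁺: AE→C adds C; CE→AB adds B; BCE→D adds D → {A, B, C, D, E}. Minimal: {E}⁺ = {E}; {A}⁺ = {A} — none reach the full schema.
{C, E}⁺: CE→AB adds A, B; BCE→D adds D → {A, B, C, D, E}. Minimal: {E}⁺ = {E}; {C}⁺ = {C} — none reach the full schema.
Any other superkey contains one of these as a subset, so there are no further candidate keys.

{A, E}, {C, E}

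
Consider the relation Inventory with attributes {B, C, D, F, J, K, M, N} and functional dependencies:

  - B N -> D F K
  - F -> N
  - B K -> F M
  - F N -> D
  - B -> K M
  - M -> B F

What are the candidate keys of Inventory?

{B, C, J}, {C, J, M}

Attributes C, J never appear on any right-hand side, so every candidate key must contain {C, J}.
{C, J}⁺ = {C, J}, which is not all of the schema, so we must add further attributes.
{B, C, J}⁺: B→KM adds K, M; M→BF adds F; F→N adds N; FN→D adds D → {B, C, D, F, J, K, M, N}. Minimal: {C, J}⁺ = {C, J}; {B, J}⁺ = {B, D, F, J, K, M, N}; {B, C}⁺ = {B, C, D, F, K, M, N} — none reach the full schema.
{C, J, M}⁺: M→BF adds B, F; F→N adds N; FN→D adds D; B→KM adds K → {B, C, D, F, J, K, M, N}. Minimal: {J, M}⁺ = {B, D, F, J, K, M, N}; {C, M}⁺ = {B, C, D, F, K, M, N}; {C, J}⁺ = {C, J} — none reach the full schema.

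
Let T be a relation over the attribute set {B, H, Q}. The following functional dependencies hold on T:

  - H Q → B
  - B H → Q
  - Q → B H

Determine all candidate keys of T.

{Q}, {B, H}

{Q}⁺: Q→BH adds B, H → {B, H, Q}.
{B, H}⁺: BH→Q adds Q → {B, H, Q}.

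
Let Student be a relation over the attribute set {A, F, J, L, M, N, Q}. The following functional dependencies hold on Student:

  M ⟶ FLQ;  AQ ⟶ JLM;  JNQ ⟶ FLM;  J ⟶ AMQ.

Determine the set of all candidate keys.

{J, N}⁺: J→AMQ adds A, M, Q; M→FLQ adds F, L → {A, F, J, L, M, N, Q}. Minimal: {N}⁺ = {N}; {J}⁺ = {A, F, J, L, M, Q} — none reach the full schema.
{A, M, N}⁺: M→FLQ adds F, L, Q; AQ→JLM adds J → {A, F, J, L, M, N, Q}. Minimal: {M, N}⁺ = {F, L, M, N, Q}; {A, N}⁺ = {A, N}; {A, M}⁺ = {A, F, J, L, M, Q} — none reach the full schema.
{A, N, Q}⁺: AQ→JLM adds J, L, M; JNQ→FLM adds F → {A, F, J, L, M, N, Q}. Minimal: {N, Q}⁺ = {N, Q}; {A, Q}⁺ = {A, F, J, L, M, Q}; {A, N}⁺ = {A, N} — none reach the full schema.

{J, N}; {A, M, N}; {A, N, Q}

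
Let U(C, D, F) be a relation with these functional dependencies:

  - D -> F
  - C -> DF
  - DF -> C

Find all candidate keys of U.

{C}⁺: C→DF adds D, F → {C, D, F}.
{D}⁺: D→F adds F; DF→C adds C → {C, D, F}.
Any other superkey contains one of these as a subset, so there are no further candidate keys.

{C}, {D}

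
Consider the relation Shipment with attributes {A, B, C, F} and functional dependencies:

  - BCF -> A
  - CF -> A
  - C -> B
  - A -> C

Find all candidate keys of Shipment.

Attribute F never appears on the right-hand side of any dependency, so F must belong to every candidate key.
{F}⁺ = {F}, which is not all of the schema, so we must add further attributes.
{A, F}⁺: A→C adds C; C→B adds B → {A, B, C, F}. Minimal: {F}⁺ = {F}; {A}⁺ = {A, B, C} — none reach the full schema.
{C, F}⁺: CF→A adds A; C→B adds B → {A, B, C, F}. Minimal: {F}⁺ = {F}; {C}⁺ = {B, C} — none reach the full schema.
Any other superkey contains one of these as a subset, so there are no further candidate keys.

(A, F), (C, F)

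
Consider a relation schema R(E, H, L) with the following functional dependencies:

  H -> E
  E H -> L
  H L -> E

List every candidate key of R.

Attribute H never appears on the right-hand side of any dependency, so H must belong to every candidate key.
{H}⁺ = {E, H, L}, which is all of the schema, so {H} is the only candidate key.

H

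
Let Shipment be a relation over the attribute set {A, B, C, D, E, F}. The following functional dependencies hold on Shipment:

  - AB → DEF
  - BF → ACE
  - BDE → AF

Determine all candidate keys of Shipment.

Attribute B never appears on the right-hand side of any dependency, so B must belong to every candidate key.
{B}⁺ = {B}, which is not all of the schema, so we must add further attributes.
{A, B}⁺: AB→DEF adds D, E, F; BF→ACE adds C → {A, B, C, D, E, F}. Minimal: {B}⁺ = {B}; {A}⁺ = {A} — none reach the full schema.
{B, F}⁺: BF→ACE adds A, C, E; AB→DEF adds D → {A, B, C, D, E, F}. Minimal: {F}⁺ = {F}; {B}⁺ = {B} — none reach the full schema.
{B, D, E}⁺: BDE→AF adds A, F; BF→ACE adds C → {A, B, C, D, E, F}. Minimal: {D, E}⁺ = {D, E}; {B, E}⁺ = {B, E}; {B, D}⁺ = {B, D} — none reach the full schema.

AB; BF; BDE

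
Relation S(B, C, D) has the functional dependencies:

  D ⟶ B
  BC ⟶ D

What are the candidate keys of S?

BC, CD

Attribute C never appears on the right-hand side of any dependency, so C must belong to every candidate key.
{C}⁺ = {C}, which is not all of the schema, so we must add further attributes.
{B, C}⁺: BC→D adds D → {B, C, D}.
{C, D}⁺: D→B adds B → {B, C, D}.
Any other superkey contains one of these as a subset, so there are no further candidate keys.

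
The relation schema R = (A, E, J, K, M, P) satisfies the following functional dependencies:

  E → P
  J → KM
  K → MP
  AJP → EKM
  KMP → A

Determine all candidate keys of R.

{J}

Attribute J never appears on the right-hand side of any dependency, so J must belong to every candidate key.
{J}⁺ = {A, E, J, K, M, P}, which is all of the schema, so {J} is the only candidate key.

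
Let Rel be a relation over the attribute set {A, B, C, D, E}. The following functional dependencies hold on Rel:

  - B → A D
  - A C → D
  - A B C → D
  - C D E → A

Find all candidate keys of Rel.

Attributes B, C, E never appear on any right-hand side, so every candidate key must contain {B, C, E}.
{B, C, E}⁺ = {A, B, C, D, E}, which is all of the schema, so {B, C, E} is the only candidate key.

BCE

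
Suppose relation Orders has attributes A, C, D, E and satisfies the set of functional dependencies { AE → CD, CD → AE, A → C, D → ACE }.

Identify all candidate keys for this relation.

{D}⁺: D→ACE adds A, C, E → {A, C, D, E}.
{A, E}⁺: AE→CD adds C, D → {A, C, D, E}. Minimal: {E}⁺ = {E}; {A}⁺ = {A, C} — none reach the full schema.
Any other superkey contains one of these as a subset, so there are no further candidate keys.

D, AE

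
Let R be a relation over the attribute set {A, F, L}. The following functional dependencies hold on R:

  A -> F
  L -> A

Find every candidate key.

(L)

Attribute L never appears on the right-hand side of any dependency, so L must belong to every candidate key.
{L}⁺ = {A, F, L}, which is all of the schema, so {L} is the only candidate key.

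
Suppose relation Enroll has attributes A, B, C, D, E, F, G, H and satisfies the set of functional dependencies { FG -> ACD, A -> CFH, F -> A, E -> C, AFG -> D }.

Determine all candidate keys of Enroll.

(A, B, E, G), (B, E, F, G)

Attributes B, E, G never appear on any right-hand side, so every candidate key must contain {B, E, G}.
{B, E, G}⁺ = {B, C, E, G}, which is not all of the schema, so we must add further attributes.
{A, B, E, G}⁺: A→CFH adds C, F, H; AFG→D adds D → {A, B, C, D, E, F, G, H}.
{B, E, F, G}⁺: FG→ACD adds A, C, D; A→CFH adds H → {A, B, C, D, E, F, G, H}.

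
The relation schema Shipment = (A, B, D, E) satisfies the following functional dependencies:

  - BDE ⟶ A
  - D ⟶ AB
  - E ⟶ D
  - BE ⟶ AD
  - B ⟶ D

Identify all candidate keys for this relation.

(E)

Attribute E never appears on the right-hand side of any dependency, so E must belong to every candidate key.
{E}⁺ = {A, B, D, E}, which is all of the schema, so {E} is the only candidate key.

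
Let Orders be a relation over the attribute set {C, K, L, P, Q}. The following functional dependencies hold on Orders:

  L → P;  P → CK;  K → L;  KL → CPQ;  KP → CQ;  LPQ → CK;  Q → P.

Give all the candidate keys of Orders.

{K}⁺: K→L adds L; KL→CPQ adds C, P, Q → {C, K, L, P, Q}.
{L}⁺: L→P adds P; P→CK adds C, K; KL→CPQ adds Q → {C, K, L, P, Q}.
{P}⁺: P→CK adds C, K; K→L adds L; KL→CPQ adds Q → {C, K, L, P, Q}.
{Q}⁺: Q→P adds P; P→CK adds C, K; K→L adds L → {C, K, L, P, Q}.
Any other superkey contains one of these as a subset, so there are no further candidate keys.

{K}, {L}, {P}, {Q}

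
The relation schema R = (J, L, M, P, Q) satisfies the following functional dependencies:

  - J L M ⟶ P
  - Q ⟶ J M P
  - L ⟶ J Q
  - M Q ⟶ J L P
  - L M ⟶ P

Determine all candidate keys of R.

{L}⁺: L→JQ adds J, Q; Q→JMP adds M, P → {J, L, M, P, Q}.
{Q}⁺: Q→JMP adds J, M, P; MQ→JLP adds L → {J, L, M, P, Q}.

L, Q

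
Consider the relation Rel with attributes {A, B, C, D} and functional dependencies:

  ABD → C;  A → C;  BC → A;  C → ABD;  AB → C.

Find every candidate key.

{A}, {C}

{A}⁺: A→C adds C; C→ABD adds B, D → {A, B, C, D}.
{C}⁺: C→ABD adds A, B, D → {A, B, C, D}.
Any other superkey contains one of these as a subset, so there are no further candidate keys.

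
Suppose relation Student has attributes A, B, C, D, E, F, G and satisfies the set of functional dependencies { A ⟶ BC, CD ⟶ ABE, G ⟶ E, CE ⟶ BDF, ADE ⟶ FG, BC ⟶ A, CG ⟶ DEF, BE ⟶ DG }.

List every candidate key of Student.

{A, D}, {A, E}, {A, G}, {C, D}, {C, E}, {C, G}

{A, D}⁺: A→BC adds B, C; CD→ABE adds E; CE→BDF adds F; ADE→FG adds G → {A, B, C, D, E, F, G}.
{A, E}⁺: A→BC adds B, C; CE→BDF adds D, F; ADE→FG adds G → {A, B, C, D, E, F, G}.
{A, G}⁺: A→BC adds B, C; G→E adds E; CE→BDF adds D, F → {A, B, C, D, E, F, G}.
{C, D}⁺: CD→ABE adds A, B, E; CE→BDF adds F; ADE→FG adds G → {A, B, C, D, E, F, G}.
{C, E}⁺: CE→BDF adds B, D, F; BC→A adds A; BE→DG adds G → {A, B, C, D, E, F, G}.
{C, G}⁺: G→E adds E; CE→BDF adds B, D, F; BC→A adds A → {A, B, C, D, E, F, G}.
Any other superkey contains one of these as a subset, so there are no further candidate keys.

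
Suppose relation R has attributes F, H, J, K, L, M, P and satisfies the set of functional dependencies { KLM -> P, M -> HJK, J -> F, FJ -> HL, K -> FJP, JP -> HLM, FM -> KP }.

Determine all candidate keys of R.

{K}⁺: K→FJP adds F, J, P; JP→HLM adds H, L, M → {F, H, J, K, L, M, P}.
{M}⁺: M→HJK adds H, J, K; J→F adds F; FJ→HL adds L; K→FJP adds P → {F, H, J, K, L, M, P}.
{J, P}⁺: J→F adds F; FJ→HL adds H, L; JP→HLM adds M; FM→KP adds K → {F, H, J, K, L, M, P}. Minimal: {P}⁺ = {P}; {J}⁺ = {F, H, J, L} — none reach the full schema.
Any other superkey contains one of these as a subset, so there are no further candidate keys.

{K}, {M}, {J, P}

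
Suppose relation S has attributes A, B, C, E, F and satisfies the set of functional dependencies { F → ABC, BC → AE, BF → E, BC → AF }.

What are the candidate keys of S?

{F}, {B, C}

{F}⁺: F→ABC adds A, B, C; BC→AE adds E → {A, B, C, E, F}.
{B, C}⁺: BC→AE adds A, E; BC→AF adds F → {A, B, C, E, F}. Minimal: {C}⁺ = {C}; {B}⁺ = {B} — none reach the full schema.
Any other superkey contains one of these as a subset, so there are no further candidate keys.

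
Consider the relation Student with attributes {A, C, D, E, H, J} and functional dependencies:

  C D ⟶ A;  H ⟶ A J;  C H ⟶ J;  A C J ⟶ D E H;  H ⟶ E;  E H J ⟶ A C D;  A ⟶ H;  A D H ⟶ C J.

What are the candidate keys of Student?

{A}⁺: A→H adds H; H→AJ adds J; H→E adds E; EHJ→ACD adds C, D → {A, C, D, E, H, J}.
{H}⁺: H→AJ adds A, J; H→E adds E; EHJ→ACD adds C, D → {A, C, D, E, H, J}.
{C, D}⁺: CD→A adds A; A→H adds H; ADH→CJ adds J; ACJ→DEH adds E → {A, C, D, E, H, J}. Minimal: {D}⁺ = {D}; {C}⁺ = {C} — none reach the full schema.

{A}; {H}; {C, D}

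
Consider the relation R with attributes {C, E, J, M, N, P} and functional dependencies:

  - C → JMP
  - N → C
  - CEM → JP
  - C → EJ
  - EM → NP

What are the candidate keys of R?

{C}, {N}, {E, M}

{C}⁺: C→JMP adds J, M, P; C→EJ adds E; EM→NP adds N → {C, E, J, M, N, P}.
{N}⁺: N→C adds C; C→EJ adds E, J; C→JMP adds M, P → {C, E, J, M, N, P}.
{E, M}⁺: EM→NP adds N, P; N→C adds C; CEM→JP adds J → {C, E, J, M, N, P}. Minimal: {M}⁺ = {M}; {E}⁺ = {E} — none reach the full schema.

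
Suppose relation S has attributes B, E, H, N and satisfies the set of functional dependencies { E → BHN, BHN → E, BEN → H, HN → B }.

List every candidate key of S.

{E}⁺: E→BHN adds B, H, N → {B, E, H, N}.
{H, N}⁺: HN→B adds B; BHN→E adds E → {B, E, H, N}. Minimal: {N}⁺ = {N}; {H}⁺ = {H} — none reach the full schema.
Any other superkey contains one of these as a subset, so there are no further candidate keys.

{E}, {H, N}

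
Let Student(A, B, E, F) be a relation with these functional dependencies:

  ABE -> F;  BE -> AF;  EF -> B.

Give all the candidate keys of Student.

BE, EF

Attribute E never appears on the right-hand side of any dependency, so E must belong to every candidate key.
{E}⁺ = {E}, which is not all of the schema, so we must add further attributes.
{B, E}⁺: BE→AF adds A, F → {A, B, E, F}. Minimal: {E}⁺ = {E}; {B}⁺ = {B} — none reach the full schema.
{E, F}⁺: EF→B adds B; BE→AF adds A → {A, B, E, F}. Minimal: {F}⁺ = {F}; {E}⁺ = {E} — none reach the full schema.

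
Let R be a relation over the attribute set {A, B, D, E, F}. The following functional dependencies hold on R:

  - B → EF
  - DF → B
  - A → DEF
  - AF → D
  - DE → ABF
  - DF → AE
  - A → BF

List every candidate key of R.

{A}⁺: A→DEF adds D, E, F; DE→ABF adds B → {A, B, D, E, F}.
{B, D}⁺: B→EF adds E, F; DE→ABF adds A → {A, B, D, E, F}. Minimal: {D}⁺ = {D}; {B}⁺ = {B, E, F} — none reach the full schema.
{D, E}⁺: DE→ABF adds A, B, F → {A, B, D, E, F}. Minimal: {E}⁺ = {E}; {D}⁺ = {D} — none reach the full schema.
{D, F}⁺: DF→B adds B; DF→AE adds A, E → {A, B, D, E, F}. Minimal: {F}⁺ = {F}; {D}⁺ = {D} — none reach the full schema.
Any other superkey contains one of these as a subset, so there are no further candidate keys.

{A}, {B, D}, {D, E}, {D, F}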